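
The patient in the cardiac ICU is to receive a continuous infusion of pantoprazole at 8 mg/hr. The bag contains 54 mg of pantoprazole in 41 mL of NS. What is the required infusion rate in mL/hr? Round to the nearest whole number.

Concentration = 54 mg ÷ 41 mL = 1.317073 mg/mL
Rate = 8 mg/hr ÷ 1.317073 mg/mL = 6.074074 mL/hr

6 mL/hr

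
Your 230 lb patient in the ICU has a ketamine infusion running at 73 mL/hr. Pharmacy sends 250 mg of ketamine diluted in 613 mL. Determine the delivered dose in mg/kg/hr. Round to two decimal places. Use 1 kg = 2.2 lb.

Weight = 230 lb ÷ 2.2 lb/kg = 104.5455 kg
Concentration = 250 mg ÷ 613 mL = 0.4078303 mg/mL
Drug rate = 73 mL/hr × 0.4078303 mg/mL = 29.77162 mg/hr
29.77162 mg/hr ÷ 104.5455 kg = 0.284772 mg/kg/hr

0.28 mg/kg/hr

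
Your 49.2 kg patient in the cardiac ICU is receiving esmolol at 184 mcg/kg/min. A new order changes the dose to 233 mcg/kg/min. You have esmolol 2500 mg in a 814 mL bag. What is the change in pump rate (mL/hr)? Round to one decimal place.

At the current dose:
Dose = 184 mcg/kg/min × 49.2 kg = 9052.8 mcg/min
9052.8 mcg/min × 60 min/hr = 543168 mcg/hr
Concentration = 2500 mg ÷ 814 mL = 3.071253 mg/mL = 3071.253 mcg/mL
Rate = 543168 mcg/hr ÷ 3071.253 mcg/mL = 176.8555 mL/hr
At the new dose:
Dose = 233 mcg/kg/min × 49.2 kg = 11463.6 mcg/min
11463.6 mcg/min × 60 min/hr = 687816 mcg/hr
Rate = 687816 mcg/hr ÷ 3071.253 mcg/mL = 223.9529 mL/hr
Change = 223.9529 − 176.8555 = 47.09739 mL/hr → 47.09739 mL/hr increase

47.1 mL/hr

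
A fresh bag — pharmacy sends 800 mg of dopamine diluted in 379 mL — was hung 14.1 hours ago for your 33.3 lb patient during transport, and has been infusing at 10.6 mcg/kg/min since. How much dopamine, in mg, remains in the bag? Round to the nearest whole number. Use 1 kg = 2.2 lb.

Weight = 33.3 lb ÷ 2.2 lb/kg = 15.13636 kg
Dose = 10.6 mcg/kg/min × 15.13636 kg = 160.4455 mcg/min
160.4455 mcg/min × 60 min/hr = 9626.727 mcg/hr
Concentration = 800 mg ÷ 379 mL = 2.110818 mg/mL = 2110.818 mcg/mL
Rate = 9626.727 mcg/hr ÷ 2110.818 mcg/mL = 4.560662 mL/hr
Volume infused = 4.560662 mL/hr × 14.1 hr = 64.30533 mL
Volume remaining = 379 − 64.30533 = 314.6947 mL
Drug remaining = 314.6947 mL × 2110.818 mcg/mL = 664263.1 mcg = 664.2631 mg

664 mg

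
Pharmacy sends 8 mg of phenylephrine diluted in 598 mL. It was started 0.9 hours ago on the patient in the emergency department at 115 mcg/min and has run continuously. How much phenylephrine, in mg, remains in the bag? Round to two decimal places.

1.79 mg

115 mcg/min × 60 min/hr = 6900 mcg/hr
Concentration = 8 mg ÷ 598 mL = 0.01337793 mg/mL = 13.37793 mcg/mL
Rate = 6900 mcg/hr ÷ 13.37793 mcg/mL = 515.775 mL/hr
Volume infused = 515.775 mL/hr × 0.9 hr = 464.1975 mL
Volume remaining = 598 − 464.1975 = 133.8025 mL
Drug remaining = 133.8025 mL × 13.37793 mcg/mL = 1790 mcg = 1.79 mg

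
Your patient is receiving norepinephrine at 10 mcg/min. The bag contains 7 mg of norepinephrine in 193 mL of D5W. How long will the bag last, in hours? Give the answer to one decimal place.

10 mcg/min × 60 min/hr = 600 mcg/hr
Concentration = 7 mg ÷ 193 mL = 0.03626943 mg/mL = 36.26943 mcg/mL
Rate = 600 mcg/hr ÷ 36.26943 mcg/mL = 16.54286 mL/hr
Duration = 193 mL ÷ 16.54286 mL/hr = 11.66667 hr

11.7 hours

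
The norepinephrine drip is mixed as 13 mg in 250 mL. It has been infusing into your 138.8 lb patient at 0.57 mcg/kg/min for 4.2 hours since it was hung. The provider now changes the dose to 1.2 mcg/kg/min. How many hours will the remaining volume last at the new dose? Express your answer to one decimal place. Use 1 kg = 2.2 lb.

0.9 hours

Initial rate:
Weight = 138.8 lb ÷ 2.2 lb/kg = 63.09091 kg
Dose = 0.57 mcg/kg/min × 63.09091 kg = 35.96182 mcg/min
35.96182 mcg/min × 60 min/hr = 2157.709 mcg/hr
Concentration = 13 mg ÷ 250 mL = 0.052 mg/mL = 52 mcg/mL
Rate = 2157.709 mcg/hr ÷ 52 mcg/mL = 41.49441 mL/hr
Volume infused so far = 41.49441 mL/hr × 4.2 hr = 174.2765 mL
Volume remaining = 250 − 174.2765 = 75.7235 mL
New rate:
Dose = 1.2 mcg/kg/min × 63.09091 kg = 75.70909 mcg/min
75.70909 mcg/min × 60 min/hr = 4542.545 mcg/hr
Rate = 4542.545 mcg/hr ÷ 52 mcg/mL = 87.35664 mL/hr
Time remaining = 75.7235 mL ÷ 87.35664 mL/hr = 0.8668316 hr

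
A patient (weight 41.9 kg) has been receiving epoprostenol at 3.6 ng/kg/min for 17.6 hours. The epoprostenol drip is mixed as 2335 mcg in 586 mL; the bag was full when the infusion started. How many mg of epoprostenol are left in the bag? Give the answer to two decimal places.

Dose = 3.6 ng/kg/min × 41.9 kg = 150.84 ng/min
150.84 ng/min × 60 min/hr = 9050.4 ng/hr
Concentration = 2335 mcg ÷ 586 mL = 3.984642 mcg/mL = 3984.642 ng/mL
Rate = 9050.4 ng/hr ÷ 3984.642 ng/mL = 2.271321 mL/hr
Volume infused = 2.271321 mL/hr × 17.6 hr = 39.97525 mL
Volume remaining = 586 − 39.97525 = 546.0248 mL
Drug remaining = 546.0248 mL × 3984.642 ng/mL = 2175713 ng = 2.175713 mg

2.18 mg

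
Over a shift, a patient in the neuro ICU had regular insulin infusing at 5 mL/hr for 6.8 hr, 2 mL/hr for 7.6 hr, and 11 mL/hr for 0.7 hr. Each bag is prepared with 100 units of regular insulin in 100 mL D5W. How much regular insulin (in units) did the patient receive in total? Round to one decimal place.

56.9 units

Concentration = 100 units ÷ 100 mL = 1 units/mL
Stage 1: 5 mL/hr × 6.8 hr = 34 mL → 34 mL × 1 units/mL = 34 units
Stage 2: 2 mL/hr × 7.6 hr = 15.2 mL → 15.2 mL × 1 units/mL = 15.2 units
Stage 3: 11 mL/hr × 0.7 hr = 7.7 mL → 7.7 mL × 1 units/mL = 7.7 units
Total = 34 + 15.2 + 7.7 = 56.9 units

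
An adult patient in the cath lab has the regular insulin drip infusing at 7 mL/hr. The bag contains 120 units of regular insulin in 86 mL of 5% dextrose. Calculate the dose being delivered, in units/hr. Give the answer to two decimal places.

Concentration = 120 units ÷ 86 mL = 1.395349 units/mL
Drug rate = 7 mL/hr × 1.395349 units/mL = 9.767442 units/hr

9.77 units/hr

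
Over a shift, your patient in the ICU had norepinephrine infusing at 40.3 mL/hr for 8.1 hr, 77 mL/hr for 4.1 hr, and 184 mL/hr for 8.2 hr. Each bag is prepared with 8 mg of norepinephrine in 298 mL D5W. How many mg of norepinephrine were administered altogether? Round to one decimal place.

Concentration = 8 mg ÷ 298 mL = 0.02684564 mg/mL
Stage 1: 40.3 mL/hr × 8.1 hr = 326.43 mL → 326.43 mL × 0.02684564 mg/mL = 8.763221 mg
Stage 2: 77 mL/hr × 4.1 hr = 315.7 mL → 315.7 mL × 0.02684564 mg/mL = 8.475168 mg
Stage 3: 184 mL/hr × 8.2 hr = 1508.8 mL → 1508.8 mL × 0.02684564 mg/mL = 40.5047 mg
Total = 8.763221 + 8.475168 + 40.5047 = 57.74309 mg

57.7 mg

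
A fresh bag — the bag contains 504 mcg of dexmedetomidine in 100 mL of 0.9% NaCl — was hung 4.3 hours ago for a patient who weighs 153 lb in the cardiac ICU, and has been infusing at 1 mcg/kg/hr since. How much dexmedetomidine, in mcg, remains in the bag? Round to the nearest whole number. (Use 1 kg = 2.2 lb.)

Weight = 153 lb ÷ 2.2 lb/kg = 69.54545 kg
Dose = 1 mcg/kg/hr × 69.54545 kg = 69.54545 mcg/hr
Concentration = 504 mcg ÷ 100 mL = 5.04 mcg/mL
Rate = 69.54545 mcg/hr ÷ 5.04 mcg/mL = 13.7987 mL/hr
Volume infused = 13.7987 mL/hr × 4.3 hr = 59.33442 mL
Volume remaining = 100 − 59.33442 = 40.66558 mL
Drug remaining = 40.66558 mL × 5.04 mcg/mL = 204.9545 mcg

205 mcg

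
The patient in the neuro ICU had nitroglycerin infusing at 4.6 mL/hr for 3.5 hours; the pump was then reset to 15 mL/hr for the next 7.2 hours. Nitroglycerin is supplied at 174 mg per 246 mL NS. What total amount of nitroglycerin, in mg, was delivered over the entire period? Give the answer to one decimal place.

87.8 mg

Concentration = 174 mg ÷ 246 mL = 0.7073171 mg/mL
Stage 1: 4.6 mL/hr × 3.5 hr = 16.1 mL → 16.1 mL × 0.7073171 mg/mL = 11.3878 mg
Stage 2: 15 mL/hr × 7.2 hr = 108 mL → 108 mL × 0.7073171 mg/mL = 76.39024 mg
Total = 11.3878 + 76.39024 = 87.77805 mg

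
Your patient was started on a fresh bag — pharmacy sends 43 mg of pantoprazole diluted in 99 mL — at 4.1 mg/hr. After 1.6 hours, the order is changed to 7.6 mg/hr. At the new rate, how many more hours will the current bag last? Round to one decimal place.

Initial rate:
Concentration = 43 mg ÷ 99 mL = 0.4343434 mg/mL
Rate = 4.1 mg/hr ÷ 0.4343434 mg/mL = 9.439535 mL/hr
Volume infused so far = 9.439535 mL/hr × 1.6 hr = 15.10326 mL
Volume remaining = 99 − 15.10326 = 83.89674 mL
New rate:
Rate = 7.6 mg/hr ÷ 0.4343434 mg/mL = 17.49767 mL/hr
Time remaining = 83.89674 mL ÷ 17.49767 mL/hr = 4.794737 hr

4.8 hours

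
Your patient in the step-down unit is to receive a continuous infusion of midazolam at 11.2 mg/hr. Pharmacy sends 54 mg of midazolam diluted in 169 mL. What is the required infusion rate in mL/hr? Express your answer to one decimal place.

Concentration = 54 mg ÷ 169 mL = 0.3195266 mg/mL
Rate = 11.2 mg/hr ÷ 0.3195266 mg/mL = 35.05185 mL/hr

35.1 mL/hr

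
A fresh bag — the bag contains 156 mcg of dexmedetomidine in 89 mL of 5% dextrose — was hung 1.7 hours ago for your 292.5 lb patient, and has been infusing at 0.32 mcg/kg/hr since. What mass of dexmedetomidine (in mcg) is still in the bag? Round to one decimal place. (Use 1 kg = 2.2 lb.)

83.7 mcg

Weight = 292.5 lb ÷ 2.2 lb/kg = 132.9545 kg
Dose = 0.32 mcg/kg/hr × 132.9545 kg = 42.54545 mcg/hr
Concentration = 156 mcg ÷ 89 mL = 1.752809 mcg/mL
Rate = 42.54545 mcg/hr ÷ 1.752809 mcg/mL = 24.27273 mL/hr
Volume infused = 24.27273 mL/hr × 1.7 hr = 41.26364 mL
Volume remaining = 89 − 41.26364 = 47.73636 mL
Drug remaining = 47.73636 mL × 1.752809 mcg/mL = 83.67273 mcg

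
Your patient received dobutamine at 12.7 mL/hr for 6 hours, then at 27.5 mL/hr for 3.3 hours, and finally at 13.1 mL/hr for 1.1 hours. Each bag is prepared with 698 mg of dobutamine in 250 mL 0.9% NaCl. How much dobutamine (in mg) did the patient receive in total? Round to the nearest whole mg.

Concentration = 698 mg ÷ 250 mL = 2.792 mg/mL
Stage 1: 12.7 mL/hr × 6 hr = 76.2 mL → 76.2 mL × 2.792 mg/mL = 212.7504 mg
Stage 2: 27.5 mL/hr × 3.3 hr = 90.75 mL → 90.75 mL × 2.792 mg/mL = 253.374 mg
Stage 3: 13.1 mL/hr × 1.1 hr = 14.41 mL → 14.41 mL × 2.792 mg/mL = 40.23272 mg
Total = 212.7504 + 253.374 + 40.23272 = 506.3571 mg

506 mg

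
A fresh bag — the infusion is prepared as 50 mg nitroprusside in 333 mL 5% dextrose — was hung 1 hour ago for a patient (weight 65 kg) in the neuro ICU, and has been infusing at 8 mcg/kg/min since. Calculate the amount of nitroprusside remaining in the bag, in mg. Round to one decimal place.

Dose = 8 mcg/kg/min × 65 kg = 520 mcg/min
520 mcg/min × 60 min/hr = 31200 mcg/hr
Concentration = 50 mg ÷ 333 mL = 0.1501502 mg/mL = 150.1502 mcg/mL
Rate = 31200 mcg/hr ÷ 150.1502 mcg/mL = 207.792 mL/hr
Volume infused = 207.792 mL/hr × 1 hr = 207.792 mL
Volume remaining = 333 − 207.792 = 125.208 mL
Drug remaining = 125.208 mL × 150.1502 mcg/mL = 18800 mcg = 18.8 mg

18.8 mg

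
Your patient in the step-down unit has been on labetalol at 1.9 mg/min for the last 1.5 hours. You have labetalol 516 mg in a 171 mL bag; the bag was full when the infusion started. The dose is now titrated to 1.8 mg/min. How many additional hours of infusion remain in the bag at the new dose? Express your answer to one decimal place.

Initial rate:
1.9 mg/min × 60 min/hr = 114 mg/hr
Concentration = 516 mg ÷ 171 mL = 3.017544 mg/mL
Rate = 114 mg/hr ÷ 3.017544 mg/mL = 37.77907 mL/hr
Volume infused so far = 37.77907 mL/hr × 1.5 hr = 56.6686 mL
Volume remaining = 171 − 56.6686 = 114.3314 mL
New rate:
1.8 mg/min × 60 min/hr = 108 mg/hr
Rate = 108 mg/hr ÷ 3.017544 mg/mL = 35.7907 mL/hr
Time remaining = 114.3314 mL ÷ 35.7907 mL/hr = 3.194444 hr

3.2 hours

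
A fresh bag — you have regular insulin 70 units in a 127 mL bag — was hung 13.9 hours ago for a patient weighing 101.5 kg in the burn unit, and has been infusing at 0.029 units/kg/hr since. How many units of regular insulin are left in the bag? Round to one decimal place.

29.1 units

Dose = 0.029 units/kg/hr × 101.5 kg = 2.9435 units/hr
Concentration = 70 units ÷ 127 mL = 0.5511811 units/mL
Rate = 2.9435 units/hr ÷ 0.5511811 units/mL = 5.34035 mL/hr
Volume infused = 5.34035 mL/hr × 13.9 hr = 74.23086 mL
Volume remaining = 127 − 74.23086 = 52.76914 mL
Drug remaining = 52.76914 mL × 0.5511811 units/mL = 29.08535 units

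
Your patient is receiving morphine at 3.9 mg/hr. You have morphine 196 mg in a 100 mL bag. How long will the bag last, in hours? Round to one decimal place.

Concentration = 196 mg ÷ 100 mL = 1.96 mg/mL
Rate = 3.9 mg/hr ÷ 1.96 mg/mL = 1.989796 mL/hr
Duration = 100 mL ÷ 1.989796 mL/hr = 50.25641 hr

50.3 hours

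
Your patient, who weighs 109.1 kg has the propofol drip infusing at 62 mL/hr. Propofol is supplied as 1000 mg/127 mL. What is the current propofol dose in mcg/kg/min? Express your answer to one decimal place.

Concentration = 1000 mg ÷ 127 mL = 7.874016 mg/mL = 7874.016 mcg/mL
Drug rate = 62 mL/hr × 7874.016 mcg/mL = 488189 mcg/hr
488189 mcg/hr ÷ 60 min/hr = 8136.483 mcg/min
8136.483 mcg/min ÷ 109.1 kg = 74.57821 mcg/kg/min

74.6 mcg/kg/min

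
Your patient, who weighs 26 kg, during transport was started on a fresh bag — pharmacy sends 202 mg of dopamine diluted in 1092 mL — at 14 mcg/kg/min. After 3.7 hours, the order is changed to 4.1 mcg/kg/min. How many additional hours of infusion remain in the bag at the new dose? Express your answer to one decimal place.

18.9 hours

Initial rate:
Dose = 14 mcg/kg/min × 26 kg = 364 mcg/min
364 mcg/min × 60 min/hr = 21840 mcg/hr
Concentration = 202 mg ÷ 1092 mL = 0.1849817 mg/mL = 184.9817 mcg/mL
Rate = 21840 mcg/hr ÷ 184.9817 mcg/mL = 118.0657 mL/hr
Volume infused so far = 118.0657 mL/hr × 3.7 hr = 436.8432 mL
Volume remaining = 1092 − 436.8432 = 655.1568 mL
New rate:
Dose = 4.1 mcg/kg/min × 26 kg = 106.6 mcg/min
106.6 mcg/min × 60 min/hr = 6396 mcg/hr
Rate = 6396 mcg/hr ÷ 184.9817 mcg/mL = 34.5764 mL/hr
Time remaining = 655.1568 mL ÷ 34.5764 mL/hr = 18.94809 hr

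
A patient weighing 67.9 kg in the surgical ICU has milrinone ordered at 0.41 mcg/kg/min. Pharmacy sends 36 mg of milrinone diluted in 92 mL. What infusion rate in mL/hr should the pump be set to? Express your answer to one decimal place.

Dose = 0.41 mcg/kg/min × 67.9 kg = 27.839 mcg/min
27.839 mcg/min × 60 min/hr = 1670.34 mcg/hr
Concentration = 36 mg ÷ 92 mL = 0.3913043 mg/mL = 391.3043 mcg/mL
Rate = 1670.34 mcg/hr ÷ 391.3043 mcg/mL = 4.268647 mL/hr

4.3 mL/hr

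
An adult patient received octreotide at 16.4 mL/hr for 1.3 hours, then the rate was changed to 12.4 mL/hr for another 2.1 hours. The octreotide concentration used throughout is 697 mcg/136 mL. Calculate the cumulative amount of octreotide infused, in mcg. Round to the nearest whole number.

Concentration = 697 mcg ÷ 136 mL = 5.125 mcg/mL
Stage 1: 16.4 mL/hr × 1.3 hr = 21.32 mL → 21.32 mL × 5.125 mcg/mL = 109.265 mcg
Stage 2: 12.4 mL/hr × 2.1 hr = 26.04 mL → 26.04 mL × 5.125 mcg/mL = 133.455 mcg
Total = 109.265 + 133.455 = 242.72 mcg

243 mcg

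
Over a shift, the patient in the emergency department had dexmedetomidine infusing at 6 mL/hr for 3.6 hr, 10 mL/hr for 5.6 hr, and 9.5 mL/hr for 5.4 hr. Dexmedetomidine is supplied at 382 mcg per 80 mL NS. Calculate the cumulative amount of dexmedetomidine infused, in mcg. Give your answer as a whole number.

615 mcg

Concentration = 382 mcg ÷ 80 mL = 4.775 mcg/mL
Stage 1: 6 mL/hr × 3.6 hr = 21.6 mL → 21.6 mL × 4.775 mcg/mL = 103.14 mcg
Stage 2: 10 mL/hr × 5.6 hr = 56 mL → 56 mL × 4.775 mcg/mL = 267.4 mcg
Stage 3: 9.5 mL/hr × 5.4 hr = 51.3 mL → 51.3 mL × 4.775 mcg/mL = 244.9575 mcg
Total = 103.14 + 267.4 + 244.9575 = 615.4975 mcg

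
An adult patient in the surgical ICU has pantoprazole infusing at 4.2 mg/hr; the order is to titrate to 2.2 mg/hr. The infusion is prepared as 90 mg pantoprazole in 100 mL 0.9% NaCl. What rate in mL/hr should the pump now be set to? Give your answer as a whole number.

2 mL/hr

Concentration = 90 mg ÷ 100 mL = 0.9 mg/mL
Rate = 2.2 mg/hr ÷ 0.9 mg/mL = 2.444444 mL/hr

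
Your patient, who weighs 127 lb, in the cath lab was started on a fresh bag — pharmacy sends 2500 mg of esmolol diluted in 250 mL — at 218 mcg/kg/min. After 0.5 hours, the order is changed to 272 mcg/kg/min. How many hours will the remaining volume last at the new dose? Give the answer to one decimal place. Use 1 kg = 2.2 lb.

Initial rate:
Weight = 127 lb ÷ 2.2 lb/kg = 57.72727 kg
Dose = 218 mcg/kg/min × 57.72727 kg = 12584.55 mcg/min
12584.55 mcg/min × 60 min/hr = 755072.7 mcg/hr
Concentration = 2500 mg ÷ 250 mL = 10 mg/mL = 10000 mcg/mL
Rate = 755072.7 mcg/hr ÷ 10000 mcg/mL = 75.50727 mL/hr
Volume infused so far = 75.50727 mL/hr × 0.5 hr = 37.75364 mL
Volume remaining = 250 − 37.75364 = 212.2464 mL
New rate:
Dose = 272 mcg/kg/min × 57.72727 kg = 15701.82 mcg/min
15701.82 mcg/min × 60 min/hr = 942109.1 mcg/hr
Rate = 942109.1 mcg/hr ÷ 10000 mcg/mL = 94.21091 mL/hr
Time remaining = 212.2464 mL ÷ 94.21091 mL/hr = 2.252885 hr

2.3 hours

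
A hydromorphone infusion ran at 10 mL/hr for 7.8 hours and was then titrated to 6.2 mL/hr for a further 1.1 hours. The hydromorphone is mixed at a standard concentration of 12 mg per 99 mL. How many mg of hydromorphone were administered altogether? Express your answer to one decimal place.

10.3 mg

Concentration = 12 mg ÷ 99 mL = 0.1212121 mg/mL
Stage 1: 10 mL/hr × 7.8 hr = 78 mL → 78 mL × 0.1212121 mg/mL = 9.454545 mg
Stage 2: 6.2 mL/hr × 1.1 hr = 6.82 mL → 6.82 mL × 0.1212121 mg/mL = 0.8266667 mg
Total = 9.454545 + 0.8266667 = 10.28121 mg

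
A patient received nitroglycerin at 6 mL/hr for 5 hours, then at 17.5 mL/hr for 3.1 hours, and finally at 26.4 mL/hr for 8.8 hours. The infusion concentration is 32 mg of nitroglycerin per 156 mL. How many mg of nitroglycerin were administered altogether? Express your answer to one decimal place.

64.9 mg

Concentration = 32 mg ÷ 156 mL = 0.2051282 mg/mL
Stage 1: 6 mL/hr × 5 hr = 30 mL → 30 mL × 0.2051282 mg/mL = 6.153846 mg
Stage 2: 17.5 mL/hr × 3.1 hr = 54.25 mL → 54.25 mL × 0.2051282 mg/mL = 11.12821 mg
Stage 3: 26.4 mL/hr × 8.8 hr = 232.32 mL → 232.32 mL × 0.2051282 mg/mL = 47.65538 mg
Total = 6.153846 + 11.12821 + 47.65538 = 64.93744 mg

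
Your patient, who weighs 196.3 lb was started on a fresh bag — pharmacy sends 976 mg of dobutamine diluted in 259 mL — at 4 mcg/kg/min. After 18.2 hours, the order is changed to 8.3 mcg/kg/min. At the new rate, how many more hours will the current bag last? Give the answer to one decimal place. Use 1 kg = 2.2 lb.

Initial rate:
Weight = 196.3 lb ÷ 2.2 lb/kg = 89.22727 kg
Dose = 4 mcg/kg/min × 89.22727 kg = 356.9091 mcg/min
356.9091 mcg/min × 60 min/hr = 21414.55 mcg/hr
Concentration = 976 mg ÷ 259 mL = 3.76834 mg/mL = 3768.34 mcg/mL
Rate = 21414.55 mcg/hr ÷ 3768.34 mcg/mL = 5.682753 mL/hr
Volume infused so far = 5.682753 mL/hr × 18.2 hr = 103.4261 mL
Volume remaining = 259 − 103.4261 = 155.5739 mL
New rate:
Dose = 8.3 mcg/kg/min × 89.22727 kg = 740.5864 mcg/min
740.5864 mcg/min × 60 min/hr = 44435.18 mcg/hr
Rate = 44435.18 mcg/hr ÷ 3768.34 mcg/mL = 11.79171 mL/hr
Time remaining = 155.5739 mL ÷ 11.79171 mL/hr = 13.19349 hr

13.2 hours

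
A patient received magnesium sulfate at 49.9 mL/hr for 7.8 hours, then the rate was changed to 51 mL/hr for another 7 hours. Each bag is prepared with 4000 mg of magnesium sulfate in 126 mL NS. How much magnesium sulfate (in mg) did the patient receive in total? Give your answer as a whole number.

Concentration = 4000 mg ÷ 126 mL = 31.74603 mg/mL
Stage 1: 49.9 mL/hr × 7.8 hr = 389.22 mL → 389.22 mL × 31.74603 mg/mL = 12356.19 mg
Stage 2: 51 mL/hr × 7 hr = 357 mL → 357 mL × 31.74603 mg/mL = 11333.33 mg
Total = 12356.19 + 11333.33 = 23689.52 mg

23690 mg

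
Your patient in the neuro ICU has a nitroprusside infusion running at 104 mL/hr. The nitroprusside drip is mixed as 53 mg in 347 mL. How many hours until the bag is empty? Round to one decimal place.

3.3 hours

Duration = 347 mL ÷ 104 mL/hr = 3.336538 hr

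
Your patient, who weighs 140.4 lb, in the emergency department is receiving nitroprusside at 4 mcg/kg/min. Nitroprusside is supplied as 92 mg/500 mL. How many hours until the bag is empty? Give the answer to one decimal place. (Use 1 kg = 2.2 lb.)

6.0 hours

Weight = 140.4 lb ÷ 2.2 lb/kg = 63.81818 kg
Dose = 4 mcg/kg/min × 63.81818 kg = 255.2727 mcg/min
255.2727 mcg/min × 60 min/hr = 15316.36 mcg/hr
Concentration = 92 mg ÷ 500 mL = 0.184 mg/mL = 184 mcg/mL
Rate = 15316.36 mcg/hr ÷ 184 mcg/mL = 83.24111 mL/hr
Duration = 500 mL ÷ 83.24111 mL/hr = 6.006648 hr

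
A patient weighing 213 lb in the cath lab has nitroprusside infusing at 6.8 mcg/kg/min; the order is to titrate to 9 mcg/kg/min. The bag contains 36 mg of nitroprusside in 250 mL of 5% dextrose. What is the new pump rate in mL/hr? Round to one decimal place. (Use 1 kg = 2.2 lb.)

363.1 mL/hr

Weight = 213 lb ÷ 2.2 lb/kg = 96.81818 kg
Dose = 9 mcg/kg/min × 96.81818 kg = 871.3636 mcg/min
871.3636 mcg/min × 60 min/hr = 52281.82 mcg/hr
Concentration = 36 mg ÷ 250 mL = 0.144 mg/mL = 144 mcg/mL
Rate = 52281.82 mcg/hr ÷ 144 mcg/mL = 363.0682 mL/hr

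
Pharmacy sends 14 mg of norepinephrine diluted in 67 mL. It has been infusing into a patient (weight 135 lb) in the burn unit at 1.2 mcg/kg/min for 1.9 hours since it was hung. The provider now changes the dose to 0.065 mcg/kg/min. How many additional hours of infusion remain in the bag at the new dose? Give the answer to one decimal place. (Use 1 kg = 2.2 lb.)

Initial rate:
Weight = 135 lb ÷ 2.2 lb/kg = 61.36364 kg
Dose = 1.2 mcg/kg/min × 61.36364 kg = 73.63636 mcg/min
73.63636 mcg/min × 60 min/hr = 4418.182 mcg/hr
Concentration = 14 mg ÷ 67 mL = 0.2089552 mg/mL = 208.9552 mcg/mL
Rate = 4418.182 mcg/hr ÷ 208.9552 mcg/mL = 21.14416 mL/hr
Volume infused so far = 21.14416 mL/hr × 1.9 hr = 40.1739 mL
Volume remaining = 67 − 40.1739 = 26.8261 mL
New rate:
Dose = 0.065 mcg/kg/min × 61.36364 kg = 3.988636 mcg/min
3.988636 mcg/min × 60 min/hr = 239.3182 mcg/hr
Rate = 239.3182 mcg/hr ÷ 208.9552 mcg/mL = 1.145308 mL/hr
Time remaining = 26.8261 mL ÷ 1.145308 mL/hr = 23.4226 hr

23.4 hours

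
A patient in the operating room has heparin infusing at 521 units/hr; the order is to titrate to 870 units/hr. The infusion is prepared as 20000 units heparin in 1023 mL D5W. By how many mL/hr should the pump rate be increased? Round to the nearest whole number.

18 mL/hr

At the current dose:
Concentration = 20000 units ÷ 1023 mL = 19.55034 units/mL
Rate = 521 units/hr ÷ 19.55034 units/mL = 26.64915 mL/hr
At the new dose:
Rate = 870 units/hr ÷ 19.55034 units/mL = 44.5005 mL/hr
Change = 44.5005 − 26.64915 = 17.85135 mL/hr → 17.85135 mL/hr increase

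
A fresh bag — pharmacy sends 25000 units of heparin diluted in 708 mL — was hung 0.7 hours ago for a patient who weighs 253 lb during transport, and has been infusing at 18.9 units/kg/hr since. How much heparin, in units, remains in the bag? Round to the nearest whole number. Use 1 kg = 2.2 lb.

Weight = 253 lb ÷ 2.2 lb/kg = 115 kg
Dose = 18.9 units/kg/hr × 115 kg = 2173.5 units/hr
Concentration = 25000 units ÷ 708 mL = 35.31073 units/mL
Rate = 2173.5 units/hr ÷ 35.31073 units/mL = 61.55352 mL/hr
Volume infused = 61.55352 mL/hr × 0.7 hr = 43.08746 mL
Volume remaining = 708 − 43.08746 = 664.9125 mL
Drug remaining = 664.9125 mL × 35.31073 units/mL = 23478.55 units

23479 units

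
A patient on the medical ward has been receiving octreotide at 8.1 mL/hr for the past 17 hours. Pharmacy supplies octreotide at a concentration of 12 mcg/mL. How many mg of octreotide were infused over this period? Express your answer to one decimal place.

Drug rate = 8.1 mL/hr × 12 mcg/mL = 97.2 mcg/hr
Total = 97.2 mcg/hr × 17 hr = 1652.4 mcg = 1.6524 mg

1.7 mg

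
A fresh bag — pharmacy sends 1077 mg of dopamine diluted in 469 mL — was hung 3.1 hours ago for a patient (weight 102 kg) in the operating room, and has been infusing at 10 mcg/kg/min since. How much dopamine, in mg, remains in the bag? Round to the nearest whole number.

887 mg

Dose = 10 mcg/kg/min × 102 kg = 1020 mcg/min
1020 mcg/min × 60 min/hr = 61200 mcg/hr
Concentration = 1077 mg ÷ 469 mL = 2.296375 mg/mL = 2296.375 mcg/mL
Rate = 61200 mcg/hr ÷ 2296.375 mcg/mL = 26.6507 mL/hr
Volume infused = 26.6507 mL/hr × 3.1 hr = 82.61716 mL
Volume remaining = 469 − 82.61716 = 386.3828 mL
Drug remaining = 386.3828 mL × 2296.375 mcg/mL = 887280 mcg = 887.28 mg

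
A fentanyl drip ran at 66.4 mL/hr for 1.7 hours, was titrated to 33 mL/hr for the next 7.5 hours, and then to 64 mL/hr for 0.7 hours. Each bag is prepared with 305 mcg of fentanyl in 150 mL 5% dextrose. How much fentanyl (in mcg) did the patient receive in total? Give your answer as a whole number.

Concentration = 305 mcg ÷ 150 mL = 2.033333 mcg/mL
Stage 1: 66.4 mL/hr × 1.7 hr = 112.88 mL → 112.88 mL × 2.033333 mcg/mL = 229.5227 mcg
Stage 2: 33 mL/hr × 7.5 hr = 247.5 mL → 247.5 mL × 2.033333 mcg/mL = 503.25 mcg
Stage 3: 64 mL/hr × 0.7 hr = 44.8 mL → 44.8 mL × 2.033333 mcg/mL = 91.09333 mcg
Total = 229.5227 + 503.25 + 91.09333 = 823.866 mcg

824 mcg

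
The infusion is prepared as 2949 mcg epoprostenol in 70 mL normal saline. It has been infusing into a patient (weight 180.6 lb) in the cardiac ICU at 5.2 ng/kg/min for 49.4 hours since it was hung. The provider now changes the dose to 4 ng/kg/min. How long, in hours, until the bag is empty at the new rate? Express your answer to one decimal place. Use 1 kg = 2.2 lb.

85.5 hours

Initial rate:
Weight = 180.6 lb ÷ 2.2 lb/kg = 82.09091 kg
Dose = 5.2 ng/kg/min × 82.09091 kg = 426.8727 ng/min
426.8727 ng/min × 60 min/hr = 25612.36 ng/hr
Concentration = 2949 mcg ÷ 70 mL = 42.12857 mcg/mL = 42128.57 ng/mL
Rate = 25612.36 ng/hr ÷ 42128.57 ng/mL = 0.6079571 mL/hr
Volume infused so far = 0.6079571 mL/hr × 49.4 hr = 30.03308 mL
Volume remaining = 70 − 30.03308 = 39.96692 mL
New rate:
Dose = 4 ng/kg/min × 82.09091 kg = 328.3636 ng/min
328.3636 ng/min × 60 min/hr = 19701.82 ng/hr
Rate = 19701.82 ng/hr ÷ 42128.57 ng/mL = 0.4676593 mL/hr
Time remaining = 39.96692 mL ÷ 0.4676593 mL/hr = 85.46162 hr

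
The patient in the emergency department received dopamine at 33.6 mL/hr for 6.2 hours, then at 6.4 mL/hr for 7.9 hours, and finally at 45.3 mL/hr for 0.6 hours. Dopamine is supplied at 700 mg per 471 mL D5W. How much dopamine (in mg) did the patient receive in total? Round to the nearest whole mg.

Concentration = 700 mg ÷ 471 mL = 1.4862 mg/mL
Stage 1: 33.6 mL/hr × 6.2 hr = 208.32 mL → 208.32 mL × 1.4862 mg/mL = 309.6051 mg
Stage 2: 6.4 mL/hr × 7.9 hr = 50.56 mL → 50.56 mL × 1.4862 mg/mL = 75.14225 mg
Stage 3: 45.3 mL/hr × 0.6 hr = 27.18 mL → 27.18 mL × 1.4862 mg/mL = 40.3949 mg
Total = 309.6051 + 75.14225 + 40.3949 = 425.1423 mg

425 mg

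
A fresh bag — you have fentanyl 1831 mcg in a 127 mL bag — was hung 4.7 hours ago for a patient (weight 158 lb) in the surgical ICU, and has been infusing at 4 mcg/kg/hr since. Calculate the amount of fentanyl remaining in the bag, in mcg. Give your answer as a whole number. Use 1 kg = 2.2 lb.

Weight = 158 lb ÷ 2.2 lb/kg = 71.81818 kg
Dose = 4 mcg/kg/hr × 71.81818 kg = 287.2727 mcg/hr
Concentration = 1831 mcg ÷ 127 mL = 14.41732 mcg/mL
Rate = 287.2727 mcg/hr ÷ 14.41732 mcg/mL = 19.92553 mL/hr
Volume infused = 19.92553 mL/hr × 4.7 hr = 93.64997 mL
Volume remaining = 127 − 93.64997 = 33.35003 mL
Drug remaining = 33.35003 mL × 14.41732 mcg/mL = 480.8182 mcg

481 mcg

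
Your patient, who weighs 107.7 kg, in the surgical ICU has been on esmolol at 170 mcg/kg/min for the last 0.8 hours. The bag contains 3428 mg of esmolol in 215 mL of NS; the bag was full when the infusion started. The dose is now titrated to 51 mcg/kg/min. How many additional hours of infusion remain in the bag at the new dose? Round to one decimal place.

7.7 hours

Initial rate:
Dose = 170 mcg/kg/min × 107.7 kg = 18309 mcg/min
18309 mcg/min × 60 min/hr = 1098540 mcg/hr
Concentration = 3428 mg ÷ 215 mL = 15.94419 mg/mL = 15944.19 mcg/mL
Rate = 1098540 mcg/hr ÷ 15944.19 mcg/mL = 68.8991 mL/hr
Volume infused so far = 68.8991 mL/hr × 0.8 hr = 55.11928 mL
Volume remaining = 215 − 55.11928 = 159.8807 mL
New rate:
Dose = 51 mcg/kg/min × 107.7 kg = 5492.7 mcg/min
5492.7 mcg/min × 60 min/hr = 329562 mcg/hr
Rate = 329562 mcg/hr ÷ 15944.19 mcg/mL = 20.66973 mL/hr
Time remaining = 159.8807 mL ÷ 20.66973 mL/hr = 7.735018 hr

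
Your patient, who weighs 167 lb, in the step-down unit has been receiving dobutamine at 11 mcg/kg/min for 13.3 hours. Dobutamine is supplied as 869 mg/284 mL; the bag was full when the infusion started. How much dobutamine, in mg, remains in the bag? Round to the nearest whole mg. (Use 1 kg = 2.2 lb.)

Weight = 167 lb ÷ 2.2 lb/kg = 75.90909 kg
Dose = 11 mcg/kg/min × 75.90909 kg = 835 mcg/min
835 mcg/min × 60 min/hr = 50100 mcg/hr
Concentration = 869 mg ÷ 284 mL = 3.059859 mg/mL = 3059.859 mcg/mL
Rate = 50100 mcg/hr ÷ 3059.859 mcg/mL = 16.3733 mL/hr
Volume infused = 16.3733 mL/hr × 13.3 hr = 217.7649 mL
Volume remaining = 284 − 217.7649 = 66.23507 mL
Drug remaining = 66.23507 mL × 3059.859 mcg/mL = 202670 mcg = 202.67 mg

203 mg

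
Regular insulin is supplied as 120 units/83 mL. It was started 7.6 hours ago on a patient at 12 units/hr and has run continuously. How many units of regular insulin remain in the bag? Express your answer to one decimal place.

28.8 units

Concentration = 120 units ÷ 83 mL = 1.445783 units/mL
Rate = 12 units/hr ÷ 1.445783 units/mL = 8.3 mL/hr
Volume infused = 8.3 mL/hr × 7.6 hr = 63.08 mL
Volume remaining = 83 − 63.08 = 19.92 mL
Drug remaining = 19.92 mL × 1.445783 units/mL = 28.8 units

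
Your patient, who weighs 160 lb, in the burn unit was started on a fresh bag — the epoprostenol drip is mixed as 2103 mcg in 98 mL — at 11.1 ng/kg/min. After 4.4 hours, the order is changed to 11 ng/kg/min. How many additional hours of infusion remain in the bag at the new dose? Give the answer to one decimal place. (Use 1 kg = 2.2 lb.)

39.4 hours

Initial rate:
Weight = 160 lb ÷ 2.2 lb/kg = 72.72727 kg
Dose = 11.1 ng/kg/min × 72.72727 kg = 807.2727 ng/min
807.2727 ng/min × 60 min/hr = 48436.36 ng/hr
Concentration = 2103 mcg ÷ 98 mL = 21.45918 mcg/mL = 21459.18 ng/mL
Rate = 48436.36 ng/hr ÷ 21459.18 ng/mL = 2.257139 mL/hr
Volume infused so far = 2.257139 mL/hr × 4.4 hr = 9.931412 mL
Volume remaining = 98 − 9.931412 = 88.06859 mL
New rate:
Dose = 11 ng/kg/min × 72.72727 kg = 800 ng/min
800 ng/min × 60 min/hr = 48000 ng/hr
Rate = 48000 ng/hr ÷ 21459.18 ng/mL = 2.236805 mL/hr
Time remaining = 88.06859 mL ÷ 2.236805 mL/hr = 39.3725 hr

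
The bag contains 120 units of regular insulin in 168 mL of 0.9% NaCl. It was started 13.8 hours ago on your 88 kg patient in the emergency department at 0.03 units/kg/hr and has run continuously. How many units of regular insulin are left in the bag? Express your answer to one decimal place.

Dose = 0.03 units/kg/hr × 88 kg = 2.64 units/hr
Concentration = 120 units ÷ 168 mL = 0.7142857 units/mL
Rate = 2.64 units/hr ÷ 0.7142857 units/mL = 3.696 mL/hr
Volume infused = 3.696 mL/hr × 13.8 hr = 51.0048 mL
Volume remaining = 168 − 51.0048 = 116.9952 mL
Drug remaining = 116.9952 mL × 0.7142857 units/mL = 83.568 units

83.6 units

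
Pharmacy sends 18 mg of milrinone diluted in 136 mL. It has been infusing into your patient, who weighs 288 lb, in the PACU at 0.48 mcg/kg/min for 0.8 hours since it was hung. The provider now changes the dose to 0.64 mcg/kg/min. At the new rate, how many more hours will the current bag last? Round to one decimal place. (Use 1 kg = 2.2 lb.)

3.0 hours

Initial rate:
Weight = 288 lb ÷ 2.2 lb/kg = 130.9091 kg
Dose = 0.48 mcg/kg/min × 130.9091 kg = 62.83636 mcg/min
62.83636 mcg/min × 60 min/hr = 3770.182 mcg/hr
Concentration = 18 mg ÷ 136 mL = 0.1323529 mg/mL = 132.3529 mcg/mL
Rate = 3770.182 mcg/hr ÷ 132.3529 mcg/mL = 28.48582 mL/hr
Volume infused so far = 28.48582 mL/hr × 0.8 hr = 22.78865 mL
Volume remaining = 136 − 22.78865 = 113.2113 mL
New rate:
Dose = 0.64 mcg/kg/min × 130.9091 kg = 83.78182 mcg/min
83.78182 mcg/min × 60 min/hr = 5026.909 mcg/hr
Rate = 5026.909 mcg/hr ÷ 132.3529 mcg/mL = 37.98109 mL/hr
Time remaining = 113.2113 mL ÷ 37.98109 mL/hr = 2.980729 hr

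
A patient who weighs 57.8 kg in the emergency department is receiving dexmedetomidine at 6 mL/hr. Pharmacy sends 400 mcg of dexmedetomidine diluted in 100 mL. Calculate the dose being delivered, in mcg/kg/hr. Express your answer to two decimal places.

0.42 mcg/kg/hr

Concentration = 400 mcg ÷ 100 mL = 4 mcg/mL
Drug rate = 6 mL/hr × 4 mcg/mL = 24 mcg/hr
24 mcg/hr ÷ 57.8 kg = 0.4152249 mcg/kg/hr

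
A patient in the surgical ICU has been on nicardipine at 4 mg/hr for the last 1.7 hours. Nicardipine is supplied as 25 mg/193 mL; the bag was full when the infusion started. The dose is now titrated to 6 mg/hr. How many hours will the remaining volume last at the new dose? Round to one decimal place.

Initial rate:
Concentration = 25 mg ÷ 193 mL = 0.1295337 mg/mL
Rate = 4 mg/hr ÷ 0.1295337 mg/mL = 30.88 mL/hr
Volume infused so far = 30.88 mL/hr × 1.7 hr = 52.496 mL
Volume remaining = 193 − 52.496 = 140.504 mL
New rate:
Rate = 6 mg/hr ÷ 0.1295337 mg/mL = 46.32 mL/hr
Time remaining = 140.504 mL ÷ 46.32 mL/hr = 3.033333 hr

3.0 hours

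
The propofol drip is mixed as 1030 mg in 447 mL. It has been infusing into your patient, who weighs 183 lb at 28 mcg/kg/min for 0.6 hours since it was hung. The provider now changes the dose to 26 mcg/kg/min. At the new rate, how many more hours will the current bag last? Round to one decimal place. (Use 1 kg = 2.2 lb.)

Initial rate:
Weight = 183 lb ÷ 2.2 lb/kg = 83.18182 kg
Dose = 28 mcg/kg/min × 83.18182 kg = 2329.091 mcg/min
2329.091 mcg/min × 60 min/hr = 139745.5 mcg/hr
Concentration = 1030 mg ÷ 447 mL = 2.304251 mg/mL = 2304.251 mcg/mL
Rate = 139745.5 mcg/hr ÷ 2304.251 mcg/mL = 60.64681 mL/hr
Volume infused so far = 60.64681 mL/hr × 0.6 hr = 36.38809 mL
Volume remaining = 447 − 36.38809 = 410.6119 mL
New rate:
Dose = 26 mcg/kg/min × 83.18182 kg = 2162.727 mcg/min
2162.727 mcg/min × 60 min/hr = 129763.6 mcg/hr
Rate = 129763.6 mcg/hr ÷ 2304.251 mcg/mL = 56.3149 mL/hr
Time remaining = 410.6119 mL ÷ 56.3149 mL/hr = 7.291355 hr

7.3 hours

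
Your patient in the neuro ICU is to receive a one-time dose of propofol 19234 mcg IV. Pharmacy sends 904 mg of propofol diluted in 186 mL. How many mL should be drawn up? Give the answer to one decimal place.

4.0 mL

Concentration = 904 mg ÷ 186 mL = 4.860215 mg/mL = 4860.215 mcg/mL
Volume = 19234 mcg ÷ 4860.215 mcg/mL = 3.957438 mL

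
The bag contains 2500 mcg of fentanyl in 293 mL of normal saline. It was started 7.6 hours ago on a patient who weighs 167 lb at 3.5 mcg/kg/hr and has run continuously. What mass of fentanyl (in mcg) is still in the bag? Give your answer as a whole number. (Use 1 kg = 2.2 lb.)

Weight = 167 lb ÷ 2.2 lb/kg = 75.90909 kg
Dose = 3.5 mcg/kg/hr × 75.90909 kg = 265.6818 mcg/hr
Concentration = 2500 mcg ÷ 293 mL = 8.532423 mcg/mL
Rate = 265.6818 mcg/hr ÷ 8.532423 mcg/mL = 31.13791 mL/hr
Volume infused = 31.13791 mL/hr × 7.6 hr = 236.6481 mL
Volume remaining = 293 − 236.6481 = 56.35189 mL
Drug remaining = 56.35189 mL × 8.532423 mcg/mL = 480.8182 mcg

481 mcg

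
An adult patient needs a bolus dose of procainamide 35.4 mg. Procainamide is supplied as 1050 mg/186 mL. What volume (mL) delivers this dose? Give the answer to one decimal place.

Concentration = 1050 mg ÷ 186 mL = 5.645161 mg/mL
Volume = 35.4 mg ÷ 5.645161 mg/mL = 6.270857 mL

6.3 mL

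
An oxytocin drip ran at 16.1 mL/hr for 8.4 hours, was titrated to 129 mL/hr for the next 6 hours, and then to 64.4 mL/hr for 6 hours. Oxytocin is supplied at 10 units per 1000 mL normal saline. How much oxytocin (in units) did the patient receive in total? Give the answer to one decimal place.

Concentration = 10 units ÷ 1000 mL = 0.01 units/mL
Stage 1: 16.1 mL/hr × 8.4 hr = 135.24 mL → 135.24 mL × 0.01 units/mL = 1.3524 units
Stage 2: 129 mL/hr × 6 hr = 774 mL → 774 mL × 0.01 units/mL = 7.74 units
Stage 3: 64.4 mL/hr × 6 hr = 386.4 mL → 386.4 mL × 0.01 units/mL = 3.864 units
Total = 1.3524 + 7.74 + 3.864 = 12.9564 units

13.0 units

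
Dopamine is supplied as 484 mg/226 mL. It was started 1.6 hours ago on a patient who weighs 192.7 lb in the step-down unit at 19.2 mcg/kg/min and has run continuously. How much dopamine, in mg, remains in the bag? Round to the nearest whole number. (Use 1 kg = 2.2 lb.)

323 mg

Weight = 192.7 lb ÷ 2.2 lb/kg = 87.59091 kg
Dose = 19.2 mcg/kg/min × 87.59091 kg = 1681.745 mcg/min
1681.745 mcg/min × 60 min/hr = 100904.7 mcg/hr
Concentration = 484 mg ÷ 226 mL = 2.141593 mg/mL = 2141.593 mcg/mL
Rate = 100904.7 mcg/hr ÷ 2141.593 mcg/mL = 47.11667 mL/hr
Volume infused = 47.11667 mL/hr × 1.6 hr = 75.38667 mL
Volume remaining = 226 − 75.38667 = 150.6133 mL
Drug remaining = 150.6133 mL × 2141.593 mcg/mL = 322552.4 mcg = 322.5524 mg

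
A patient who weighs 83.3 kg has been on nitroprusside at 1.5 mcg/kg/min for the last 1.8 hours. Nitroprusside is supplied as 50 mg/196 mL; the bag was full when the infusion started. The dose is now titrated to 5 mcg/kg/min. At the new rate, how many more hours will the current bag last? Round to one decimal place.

1.5 hours

Initial rate:
Dose = 1.5 mcg/kg/min × 83.3 kg = 124.95 mcg/min
124.95 mcg/min × 60 min/hr = 7497 mcg/hr
Concentration = 50 mg ÷ 196 mL = 0.255102 mg/mL = 255.102 mcg/mL
Rate = 7497 mcg/hr ÷ 255.102 mcg/mL = 29.38824 mL/hr
Volume infused so far = 29.38824 mL/hr × 1.8 hr = 52.89883 mL
Volume remaining = 196 − 52.89883 = 143.1012 mL
New rate:
Dose = 5 mcg/kg/min × 83.3 kg = 416.5 mcg/min
416.5 mcg/min × 60 min/hr = 24990 mcg/hr
Rate = 24990 mcg/hr ÷ 255.102 mcg/mL = 97.9608 mL/hr
Time remaining = 143.1012 mL ÷ 97.9608 mL/hr = 1.4608 hr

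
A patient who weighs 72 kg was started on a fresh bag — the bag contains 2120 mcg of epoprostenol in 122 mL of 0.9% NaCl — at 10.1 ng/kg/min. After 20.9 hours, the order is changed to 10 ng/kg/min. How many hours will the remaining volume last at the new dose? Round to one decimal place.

28.0 hours

Initial rate:
Dose = 10.1 ng/kg/min × 72 kg = 727.2 ng/min
727.2 ng/min × 60 min/hr = 43632 ng/hr
Concentration = 2120 mcg ÷ 122 mL = 17.37705 mcg/mL = 17377.05 ng/mL
Rate = 43632 ng/hr ÷ 17377.05 ng/mL = 2.510898 mL/hr
Volume infused so far = 2.510898 mL/hr × 20.9 hr = 52.47777 mL
Volume remaining = 122 − 52.47777 = 69.52223 mL
New rate:
Dose = 10 ng/kg/min × 72 kg = 720 ng/min
720 ng/min × 60 min/hr = 43200 ng/hr
Rate = 43200 ng/hr ÷ 17377.05 ng/mL = 2.486038 mL/hr
Time remaining = 69.52223 mL ÷ 2.486038 mL/hr = 27.96507 hr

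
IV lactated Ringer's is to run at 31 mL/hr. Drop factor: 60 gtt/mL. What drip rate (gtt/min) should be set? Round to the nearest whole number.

31 gtt/min

31 mL/hr ÷ 60 min/hr = 0.5166667 mL/min
0.5166667 mL/min × 60 gtt/mL = 31 gtt/min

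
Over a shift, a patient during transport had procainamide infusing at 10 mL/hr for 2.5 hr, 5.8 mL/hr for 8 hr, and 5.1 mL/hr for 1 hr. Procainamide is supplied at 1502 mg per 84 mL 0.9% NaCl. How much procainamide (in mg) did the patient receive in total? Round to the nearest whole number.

1368 mg

Concentration = 1502 mg ÷ 84 mL = 17.88095 mg/mL
Stage 1: 10 mL/hr × 2.5 hr = 25 mL → 25 mL × 17.88095 mg/mL = 447.0238 mg
Stage 2: 5.8 mL/hr × 8 hr = 46.4 mL → 46.4 mL × 17.88095 mg/mL = 829.6762 mg
Stage 3: 5.1 mL/hr × 1 hr = 5.1 mL → 5.1 mL × 17.88095 mg/mL = 91.19286 mg
Total = 447.0238 + 829.6762 + 91.19286 = 1367.893 mg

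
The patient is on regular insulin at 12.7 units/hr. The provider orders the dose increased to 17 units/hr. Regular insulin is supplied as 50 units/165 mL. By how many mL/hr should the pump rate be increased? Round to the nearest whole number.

14 mL/hr

At the current dose:
Concentration = 50 units ÷ 165 mL = 0.3030303 units/mL
Rate = 12.7 units/hr ÷ 0.3030303 units/mL = 41.91 mL/hr
At the new dose:
Rate = 17 units/hr ÷ 0.3030303 units/mL = 56.1 mL/hr
Change = 56.1 − 41.91 = 14.19 mL/hr → 14.19 mL/hr increase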